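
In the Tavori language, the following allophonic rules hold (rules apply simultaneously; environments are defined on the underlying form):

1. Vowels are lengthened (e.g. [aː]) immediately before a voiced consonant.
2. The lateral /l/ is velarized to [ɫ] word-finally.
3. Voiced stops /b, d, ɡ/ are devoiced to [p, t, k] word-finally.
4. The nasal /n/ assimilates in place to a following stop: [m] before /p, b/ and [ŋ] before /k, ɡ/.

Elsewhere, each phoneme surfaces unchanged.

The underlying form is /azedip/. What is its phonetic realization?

[aːzeːdip]

/a/ — word-initial, before a voiced consonant — surfaces as [aː] (rule 1).
/z/ (between /a/ and /e/): no rule targets it → [z].
/e/ meets the environment for rule 1 (before a voiced consonant) → [eː].
/d/ (between /e/ and /i/): rule 3 targets it, but not word-finally → unchanged [d].
/i/ (between /d/ and /p/): rule 1 targets it, but not before a voiced consonant → unchanged [i].
/p/ — not in any rule's target class → [p].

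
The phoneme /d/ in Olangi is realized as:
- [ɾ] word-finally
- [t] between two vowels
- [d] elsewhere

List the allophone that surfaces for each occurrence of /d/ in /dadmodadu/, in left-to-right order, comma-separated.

Occurrence 1 (position 1): no conditioning environment matches → elsewhere allophone [d].
Occurrence 2 (position 3): no conditioning environment matches → elsewhere allophone [d].
Occurrence 3 (position 6): between two vowels → [t].
Occurrence 4 (position 8): between two vowels → [t].

[d], [d], [t], [t]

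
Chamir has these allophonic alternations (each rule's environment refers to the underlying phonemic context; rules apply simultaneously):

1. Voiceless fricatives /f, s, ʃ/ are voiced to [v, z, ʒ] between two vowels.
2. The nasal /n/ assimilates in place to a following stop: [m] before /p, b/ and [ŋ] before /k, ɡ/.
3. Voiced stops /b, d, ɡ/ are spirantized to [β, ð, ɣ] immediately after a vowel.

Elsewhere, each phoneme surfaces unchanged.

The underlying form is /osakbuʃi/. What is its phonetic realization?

/o/ (word-initial): no rule targets it → [o].
Rule 1 applies to /s/ (between /o/ and /a/: between two vowels) → [z].
/a/ — not in any rule's target class → [a].
/k/ (between /a/ and /b/): no rule targets it → [k].
/b/ — between /k/ and /u/; rule 3 does not apply here → [b].
/u/ (between /b/ and /ʃ/) is unaffected → [u].
/ʃ/ meets the environment for rule 1 (between two vowels) → [ʒ].
/i/ (word-final): no rule targets it → [i].

[ozakbuʒi]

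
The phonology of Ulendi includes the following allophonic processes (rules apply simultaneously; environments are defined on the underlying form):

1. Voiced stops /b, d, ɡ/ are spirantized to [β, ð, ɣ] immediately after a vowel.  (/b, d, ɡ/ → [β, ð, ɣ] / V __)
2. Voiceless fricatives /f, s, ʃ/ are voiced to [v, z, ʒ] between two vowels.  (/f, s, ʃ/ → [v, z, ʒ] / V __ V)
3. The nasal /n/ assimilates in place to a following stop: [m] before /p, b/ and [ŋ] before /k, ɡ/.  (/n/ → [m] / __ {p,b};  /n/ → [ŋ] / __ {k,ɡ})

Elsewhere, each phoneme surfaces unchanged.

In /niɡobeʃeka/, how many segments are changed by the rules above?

Segments that undergo a rule: /ɡ/ → [ɣ] (rule 1); /b/ → [β] (rule 1); /ʃ/ → [ʒ] (rule 2).
All other segments surface unchanged.

3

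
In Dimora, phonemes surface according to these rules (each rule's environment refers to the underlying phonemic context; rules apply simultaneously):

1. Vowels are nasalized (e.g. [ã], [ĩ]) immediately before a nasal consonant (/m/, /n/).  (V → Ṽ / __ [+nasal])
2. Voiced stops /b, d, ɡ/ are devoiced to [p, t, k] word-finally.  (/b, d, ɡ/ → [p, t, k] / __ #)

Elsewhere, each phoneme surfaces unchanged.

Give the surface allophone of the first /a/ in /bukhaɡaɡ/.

/a/ — between /h/ and /ɡ/; rule 1 does not apply here → [a].

[a]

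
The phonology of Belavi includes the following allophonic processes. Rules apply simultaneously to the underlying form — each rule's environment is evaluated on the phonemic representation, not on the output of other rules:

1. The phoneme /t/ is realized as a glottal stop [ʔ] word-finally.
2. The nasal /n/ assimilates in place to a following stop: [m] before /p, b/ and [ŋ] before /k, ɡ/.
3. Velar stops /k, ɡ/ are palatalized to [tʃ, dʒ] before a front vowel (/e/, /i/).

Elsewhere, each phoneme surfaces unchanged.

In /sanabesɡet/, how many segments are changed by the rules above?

2

Segments that undergo a rule: /ɡ/ → [dʒ] (rule 3); /t/ → [ʔ] (rule 1).
All other segments surface unchanged.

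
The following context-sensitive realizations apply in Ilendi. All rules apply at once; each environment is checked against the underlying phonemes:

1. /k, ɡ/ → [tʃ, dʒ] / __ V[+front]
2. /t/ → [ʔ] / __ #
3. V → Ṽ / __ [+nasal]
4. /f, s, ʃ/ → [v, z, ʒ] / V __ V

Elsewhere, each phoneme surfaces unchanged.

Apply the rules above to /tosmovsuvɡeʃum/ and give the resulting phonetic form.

[tosmovsuvdʒeʒũm]

/t/ (word-initial) fails the environment for rule 2, so it stays [t].
/o/ (between /t/ and /s/) is in the target of rule 3 but the environment (before a nasal consonant) is not met → [o].
/s/ (between /o/ and /m/): rule 4 targets it, but not between two vowels → unchanged [s].
/m/ (between /s/ and /o/): no rule targets it → [m].
/o/ — between /m/ and /v/; rule 3 does not apply here → [o].
/v/ — not in any rule's target class → [v].
/s/ — between /v/ and /u/; rule 4 does not apply here → [s].
/u/ (between /s/ and /v/): rule 3 targets it, but not before a nasal consonant → unchanged [u].
/v/ (between /u/ and /ɡ/) is unaffected → [v].
Rule 1 applies to /ɡ/ (between /v/ and /e/: before a front vowel) → [dʒ].
/e/ — between /ɡ/ and /ʃ/; rule 3 does not apply here → [e].
/ʃ/ (between /e/ and /u/) occurs between two vowels → [ʒ] by rule 4.
Rule 3 applies to /u/ (between /ʃ/ and /m/: before a nasal consonant) → [ũ].
/m/ — not in any rule's target class → [m].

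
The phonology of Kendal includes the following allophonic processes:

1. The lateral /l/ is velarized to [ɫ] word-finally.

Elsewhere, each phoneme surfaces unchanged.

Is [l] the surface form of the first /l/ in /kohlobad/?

/l/ (between /h/ and /o/): rule 1 targets it, but not word-finally → unchanged [l].
The actual realization is [l], which matches [l].

Yes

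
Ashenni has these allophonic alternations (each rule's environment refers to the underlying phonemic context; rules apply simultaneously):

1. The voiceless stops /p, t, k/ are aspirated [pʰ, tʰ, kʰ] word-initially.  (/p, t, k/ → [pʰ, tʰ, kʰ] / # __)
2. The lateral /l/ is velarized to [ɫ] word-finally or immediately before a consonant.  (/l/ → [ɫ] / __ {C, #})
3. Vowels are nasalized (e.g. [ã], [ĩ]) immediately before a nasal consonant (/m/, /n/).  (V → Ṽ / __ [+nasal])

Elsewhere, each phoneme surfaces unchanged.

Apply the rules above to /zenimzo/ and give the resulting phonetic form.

[zẽnĩmzo]

/z/ — not in any rule's target class → [z].
/e/ (between /z/ and /n/): before a nasal consonant, so rule 3 applies → [ẽ].
/n/ — not in any rule's target class → [n].
/i/ (between /n/ and /m/) occurs before a nasal consonant → [ĩ] by rule 3.
/m/ (between /i/ and /z/): no rule targets it → [m].
/z/ — not in any rule's target class → [z].
/o/ (word-final): rule 3 targets it, but not before a nasal consonant → unchanged [o].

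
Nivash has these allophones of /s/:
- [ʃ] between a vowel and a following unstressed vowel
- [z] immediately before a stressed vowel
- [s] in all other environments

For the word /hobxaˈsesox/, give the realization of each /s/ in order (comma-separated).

[z], [ʃ]

Occurrence 1 (position 6): immediately before a stressed vowel → [z].
Occurrence 2 (position 8): between a vowel and a following unstressed vowel → [ʃ].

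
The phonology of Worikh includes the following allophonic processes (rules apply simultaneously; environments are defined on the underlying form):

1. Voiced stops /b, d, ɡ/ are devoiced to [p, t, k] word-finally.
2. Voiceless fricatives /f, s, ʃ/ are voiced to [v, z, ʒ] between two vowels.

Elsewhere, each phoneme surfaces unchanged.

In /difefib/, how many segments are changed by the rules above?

3

Segments that undergo a rule: /f/ → [v] (rule 2); /f/ → [v] (rule 2); /b/ → [p] (rule 1).
All other segments surface unchanged.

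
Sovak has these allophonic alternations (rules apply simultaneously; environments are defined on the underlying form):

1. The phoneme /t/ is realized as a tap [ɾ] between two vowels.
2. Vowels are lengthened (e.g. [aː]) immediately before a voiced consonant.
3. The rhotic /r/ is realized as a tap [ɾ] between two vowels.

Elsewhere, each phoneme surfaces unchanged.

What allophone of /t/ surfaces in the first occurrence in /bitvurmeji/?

/t/ (between /i/ and /v/) is in the target of rule 1 but the environment (between two vowels) is not met → [t].

[t]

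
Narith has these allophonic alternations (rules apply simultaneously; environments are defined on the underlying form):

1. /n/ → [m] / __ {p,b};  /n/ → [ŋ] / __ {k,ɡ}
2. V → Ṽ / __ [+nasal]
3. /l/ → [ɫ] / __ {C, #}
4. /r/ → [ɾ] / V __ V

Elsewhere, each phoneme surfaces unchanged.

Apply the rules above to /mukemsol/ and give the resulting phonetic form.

/m/ (word-initial) is unaffected → [m].
/u/ — between /m/ and /k/; rule 2 does not apply here → [u].
/k/ (between /u/ and /e/): no rule targets it → [k].
Rule 2 applies to /e/ (between /k/ and /m/: before a nasal consonant) → [ẽ].
/m/ — not in any rule's target class → [m].
/s/ (between /m/ and /o/): no rule targets it → [s].
/o/ — between /s/ and /l/; rule 2 does not apply here → [o].
/l/ (word-final) occurs word-finally or immediately before a consonant → [ɫ] by rule 3.

[mukẽmsoɫ]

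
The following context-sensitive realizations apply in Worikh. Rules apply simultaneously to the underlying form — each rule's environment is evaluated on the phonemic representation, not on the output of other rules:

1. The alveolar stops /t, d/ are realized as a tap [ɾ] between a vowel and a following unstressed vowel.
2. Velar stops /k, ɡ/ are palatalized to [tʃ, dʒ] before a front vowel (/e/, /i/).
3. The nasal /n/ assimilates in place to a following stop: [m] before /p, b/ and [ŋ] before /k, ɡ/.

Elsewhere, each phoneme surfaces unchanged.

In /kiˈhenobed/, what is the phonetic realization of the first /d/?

[d]

/d/ (word-final) is in the target of rule 1 but the environment (between a vowel and a following unstressed vowel) is not met → [d].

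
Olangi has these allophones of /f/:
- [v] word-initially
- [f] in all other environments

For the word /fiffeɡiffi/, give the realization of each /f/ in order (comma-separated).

[v], [f], [f], [f], [f]

Occurrence 1 (position 1): word-initially → [v].
Occurrence 2 (position 3): no conditioning environment matches → elsewhere allophone [f].
Occurrence 3 (position 4): no conditioning environment matches → elsewhere allophone [f].
Occurrence 4 (position 8): no conditioning environment matches → elsewhere allophone [f].
Occurrence 5 (position 9): no conditioning environment matches → elsewhere allophone [f].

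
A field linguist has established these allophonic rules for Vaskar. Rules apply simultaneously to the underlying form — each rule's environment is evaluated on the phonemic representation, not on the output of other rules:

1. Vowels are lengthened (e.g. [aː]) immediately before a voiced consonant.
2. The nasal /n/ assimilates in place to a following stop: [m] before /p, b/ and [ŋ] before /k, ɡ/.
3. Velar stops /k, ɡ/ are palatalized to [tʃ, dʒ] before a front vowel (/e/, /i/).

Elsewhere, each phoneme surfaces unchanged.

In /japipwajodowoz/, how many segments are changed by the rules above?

4

Segments that undergo a rule: /a/ → [aː] (rule 1); /o/ → [oː] (rule 1); /o/ → [oː] (rule 1); /o/ → [oː] (rule 1).
All other segments surface unchanged.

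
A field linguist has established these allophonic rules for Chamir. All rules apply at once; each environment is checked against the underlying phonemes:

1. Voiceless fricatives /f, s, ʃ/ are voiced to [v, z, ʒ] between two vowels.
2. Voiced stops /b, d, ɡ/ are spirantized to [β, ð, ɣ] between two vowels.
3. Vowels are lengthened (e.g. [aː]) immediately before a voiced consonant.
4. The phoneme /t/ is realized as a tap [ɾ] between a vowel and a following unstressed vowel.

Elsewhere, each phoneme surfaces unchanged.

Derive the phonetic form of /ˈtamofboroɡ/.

/t/ (word-initial): rule 4 targets it, but not between a vowel and a following unstressed vowel → unchanged [t].
/a/ meets the environment for rule 3 (before a voiced consonant) → [aː].
/m/ (between /a/ and /o/) is unaffected → [m].
/o/ — between /m/ and /f/; rule 3 does not apply here → [o].
/f/ (between /o/ and /b/) is in the target of rule 1 but the environment (between two vowels) is not met → [f].
/b/ (between /f/ and /o/) fails the environment for rule 2, so it stays [b].
/o/ — between /b/ and /r/, before a voiced consonant — surfaces as [oː] (rule 3).
/r/ (between /o/ and /o/): no rule targets it → [r].
/o/ meets the environment for rule 3 (before a voiced consonant) → [oː].
/ɡ/ (word-final): rule 2 targets it, but not between two vowels → unchanged [ɡ].

[ˈtaːmofboːroːɡ]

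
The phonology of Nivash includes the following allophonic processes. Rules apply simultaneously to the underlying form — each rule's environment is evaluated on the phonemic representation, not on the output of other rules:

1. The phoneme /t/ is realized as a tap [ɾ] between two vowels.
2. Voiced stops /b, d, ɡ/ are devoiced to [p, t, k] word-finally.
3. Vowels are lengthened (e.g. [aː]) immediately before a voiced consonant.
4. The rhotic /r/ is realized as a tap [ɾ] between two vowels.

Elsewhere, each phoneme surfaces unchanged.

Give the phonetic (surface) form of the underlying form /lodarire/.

/l/ — not in any rule's target class → [l].
/o/ (between /l/ and /d/): before a voiced consonant, so rule 3 applies → [oː].
/d/ (between /o/ and /a/) is in the target of rule 2 but the environment (word-finally) is not met → [d].
Rule 3 applies to /a/ (between /d/ and /r/: before a voiced consonant) → [aː].
/r/ — between /a/ and /i/, between two vowels — surfaces as [ɾ] (rule 4).
/i/ meets the environment for rule 3 (before a voiced consonant) → [iː].
/r/ (between /i/ and /e/) occurs between two vowels → [ɾ] by rule 4.
/e/ (word-final) fails the environment for rule 3, so it stays [e].

[loːdaːɾiːɾe]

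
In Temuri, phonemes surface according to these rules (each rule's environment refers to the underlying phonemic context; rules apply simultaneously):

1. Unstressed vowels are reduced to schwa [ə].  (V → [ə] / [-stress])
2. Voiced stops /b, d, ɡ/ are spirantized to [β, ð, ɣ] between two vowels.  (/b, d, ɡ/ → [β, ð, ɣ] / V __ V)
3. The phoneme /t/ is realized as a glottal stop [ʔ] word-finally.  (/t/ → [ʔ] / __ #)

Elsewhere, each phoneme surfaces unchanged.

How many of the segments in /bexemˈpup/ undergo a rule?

Segments that undergo a rule: /e/ → [ə] (rule 1); /e/ → [ə] (rule 1).
All other segments surface unchanged.

2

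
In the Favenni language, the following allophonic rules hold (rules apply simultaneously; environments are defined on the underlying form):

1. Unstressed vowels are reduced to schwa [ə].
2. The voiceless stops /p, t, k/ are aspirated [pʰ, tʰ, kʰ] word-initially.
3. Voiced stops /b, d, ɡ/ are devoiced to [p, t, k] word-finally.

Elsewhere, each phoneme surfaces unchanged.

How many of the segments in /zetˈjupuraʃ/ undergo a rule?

3

Segments that undergo a rule: /e/ → [ə] (rule 1); /u/ → [ə] (rule 1); /a/ → [ə] (rule 1).
All other segments surface unchanged.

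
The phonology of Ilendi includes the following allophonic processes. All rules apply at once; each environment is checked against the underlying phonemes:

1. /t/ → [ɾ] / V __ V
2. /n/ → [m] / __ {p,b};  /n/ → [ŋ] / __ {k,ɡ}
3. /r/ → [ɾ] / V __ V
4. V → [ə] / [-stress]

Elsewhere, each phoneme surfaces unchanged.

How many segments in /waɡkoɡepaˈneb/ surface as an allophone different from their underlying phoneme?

4

Segments that undergo a rule: /a/ → [ə] (rule 4); /o/ → [ə] (rule 4); /e/ → [ə] (rule 4); /a/ → [ə] (rule 4).
All other segments surface unchanged.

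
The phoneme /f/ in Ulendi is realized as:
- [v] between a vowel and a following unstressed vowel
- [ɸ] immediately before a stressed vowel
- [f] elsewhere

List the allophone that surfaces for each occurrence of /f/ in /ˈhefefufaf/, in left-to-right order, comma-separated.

Occurrence 1 (position 3): between a vowel and a following unstressed vowel → [v].
Occurrence 2 (position 5): between a vowel and a following unstressed vowel → [v].
Occurrence 3 (position 7): between a vowel and a following unstressed vowel → [v].
Occurrence 4 (position 9): no conditioning environment matches → elsewhere allophone [f].

[v], [v], [v], [f]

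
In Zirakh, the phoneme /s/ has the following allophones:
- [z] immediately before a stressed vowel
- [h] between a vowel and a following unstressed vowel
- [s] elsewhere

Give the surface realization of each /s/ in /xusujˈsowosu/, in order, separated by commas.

Occurrence 1 (position 3): between a vowel and a following unstressed vowel → [h].
Occurrence 2 (position 6): immediately before a stressed vowel → [z].
Occurrence 3 (position 10): between a vowel and a following unstressed vowel → [h].

[h], [z], [h]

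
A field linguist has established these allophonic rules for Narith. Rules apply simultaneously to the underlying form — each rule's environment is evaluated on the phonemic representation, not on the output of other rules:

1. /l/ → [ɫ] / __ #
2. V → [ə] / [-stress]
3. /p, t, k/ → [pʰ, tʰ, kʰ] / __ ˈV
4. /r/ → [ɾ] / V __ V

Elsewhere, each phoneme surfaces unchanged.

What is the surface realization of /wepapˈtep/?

/w/ (word-initial): no rule targets it → [w].
/e/ (between /w/ and /p/) occurs in an unstressed syllable → [ə] by rule 2.
/p/ (between /e/ and /a/): rule 3 targets it, but not immediately before a stressed vowel → unchanged [p].
/a/ — between /p/ and /p/, in an unstressed syllable — surfaces as [ə] (rule 2).
/p/ — between /a/ and /t/; rule 3 does not apply here → [p].
/t/ — between /p/ and /e/, immediately before a stressed vowel — surfaces as [tʰ] (rule 3).
/e/ (between /t/ and /p/) is in the target of rule 2 but the environment (in an unstressed syllable) is not met → [e].
/p/ — word-final; rule 3 does not apply here → [p].

[wəpəpˈtʰep]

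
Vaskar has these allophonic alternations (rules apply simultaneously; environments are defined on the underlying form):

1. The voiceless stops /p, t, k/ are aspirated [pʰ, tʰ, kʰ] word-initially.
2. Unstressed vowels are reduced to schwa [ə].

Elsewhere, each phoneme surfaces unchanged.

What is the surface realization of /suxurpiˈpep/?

[səxərpəˈpep]

/s/ stays [s].
/u/ — between /s/ and /x/, in an unstressed syllable — surfaces as [ə] (rule 2).
/x/ — not in any rule's target class → [x].
/u/ (between /x/ and /r/): in an unstressed syllable, so rule 2 applies → [ə].
/r/ (between /u/ and /p/): no rule targets it → [r].
/p/ (between /r/ and /i/) fails the environment for rule 1, so it stays [p].
/i/ meets the environment for rule 2 (in an unstressed syllable) → [ə].
/p/ — between /i/ and /e/; rule 1 does not apply here → [p].
/e/ — between /p/ and /p/; rule 2 does not apply here → [e].
/p/ (word-final) is in the target of rule 1 but the environment (word-initially) is not met → [p].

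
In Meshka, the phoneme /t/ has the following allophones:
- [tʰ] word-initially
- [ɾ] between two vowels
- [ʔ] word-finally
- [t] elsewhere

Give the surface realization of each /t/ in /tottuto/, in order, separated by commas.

[tʰ], [t], [t], [ɾ]

Occurrence 1 (position 1): word-initially → [tʰ].
Occurrence 2 (position 3): no conditioning environment matches → elsewhere allophone [t].
Occurrence 3 (position 4): no conditioning environment matches → elsewhere allophone [t].
Occurrence 4 (position 6): between two vowels → [ɾ].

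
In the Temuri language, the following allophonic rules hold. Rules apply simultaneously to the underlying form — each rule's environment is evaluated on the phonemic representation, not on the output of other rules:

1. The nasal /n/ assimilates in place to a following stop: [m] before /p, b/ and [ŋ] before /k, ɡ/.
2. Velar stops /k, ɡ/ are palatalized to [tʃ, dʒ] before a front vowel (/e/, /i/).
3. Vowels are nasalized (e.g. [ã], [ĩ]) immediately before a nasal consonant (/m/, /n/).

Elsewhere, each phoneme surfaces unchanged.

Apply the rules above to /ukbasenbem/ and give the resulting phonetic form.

/u/ (word-initial) is in the target of rule 3 but the environment (before a nasal consonant) is not met → [u].
/k/ — between /u/ and /b/; rule 2 does not apply here → [k].
/b/ — not in any rule's target class → [b].
/a/ (between /b/ and /s/): rule 3 targets it, but not before a nasal consonant → unchanged [a].
/s/ stays [s].
/e/ — between /s/ and /n/, before a nasal consonant — surfaces as [ẽ] (rule 3).
/n/ — between /e/ and /b/, before a labial or velar stop — surfaces as [m] (rule 1).
/b/ — not in any rule's target class → [b].
/e/ (between /b/ and /m/): before a nasal consonant, so rule 3 applies → [ẽ].
/m/ (word-final): no rule targets it → [m].

[ukbasẽmbẽm]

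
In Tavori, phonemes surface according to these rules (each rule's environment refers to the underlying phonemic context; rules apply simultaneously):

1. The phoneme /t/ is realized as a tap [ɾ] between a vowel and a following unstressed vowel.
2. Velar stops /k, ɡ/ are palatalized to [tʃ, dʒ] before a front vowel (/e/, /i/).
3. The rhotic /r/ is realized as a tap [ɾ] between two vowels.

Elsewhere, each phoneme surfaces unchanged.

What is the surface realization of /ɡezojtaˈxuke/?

/ɡ/ meets the environment for rule 2 (before a front vowel) → [dʒ].
/t/ — between /j/ and /a/; rule 1 does not apply here → [t].
/k/ meets the environment for rule 2 (before a front vowel) → [tʃ].

[dʒezojtaˈxutʃe]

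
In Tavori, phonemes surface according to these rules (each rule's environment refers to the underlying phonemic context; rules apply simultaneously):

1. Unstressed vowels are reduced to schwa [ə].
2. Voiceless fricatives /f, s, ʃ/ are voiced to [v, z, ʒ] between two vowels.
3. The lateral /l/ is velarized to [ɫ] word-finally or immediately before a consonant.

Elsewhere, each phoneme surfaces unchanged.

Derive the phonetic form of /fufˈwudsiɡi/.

[fəfˈwudsəɡə]

/f/ (word-initial) fails the environment for rule 2, so it stays [f].
Rule 1 applies to /u/ (between /f/ and /f/: in an unstressed syllable) → [ə].
/f/ (between /u/ and /w/): rule 2 targets it, but not between two vowels → unchanged [f].
/w/ (between /f/ and /u/) is unaffected → [w].
/u/ (between /w/ and /d/) is in the target of rule 1 but the environment (in an unstressed syllable) is not met → [u].
/d/ stays [d].
/s/ — between /d/ and /i/; rule 2 does not apply here → [s].
/i/ (between /s/ and /ɡ/) occurs in an unstressed syllable → [ə] by rule 1.
/ɡ/ stays [ɡ].
Rule 1 applies to /i/ (word-final: in an unstressed syllable) → [ə].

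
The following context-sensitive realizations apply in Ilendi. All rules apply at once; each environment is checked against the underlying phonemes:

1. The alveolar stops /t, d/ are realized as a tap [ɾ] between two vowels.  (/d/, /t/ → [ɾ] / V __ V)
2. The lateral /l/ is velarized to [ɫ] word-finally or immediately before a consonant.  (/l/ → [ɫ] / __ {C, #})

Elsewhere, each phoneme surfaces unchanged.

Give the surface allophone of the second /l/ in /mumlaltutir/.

[ɫ]

/l/ meets the environment for rule 2 (word-finally or immediately before a consonant) → [ɫ].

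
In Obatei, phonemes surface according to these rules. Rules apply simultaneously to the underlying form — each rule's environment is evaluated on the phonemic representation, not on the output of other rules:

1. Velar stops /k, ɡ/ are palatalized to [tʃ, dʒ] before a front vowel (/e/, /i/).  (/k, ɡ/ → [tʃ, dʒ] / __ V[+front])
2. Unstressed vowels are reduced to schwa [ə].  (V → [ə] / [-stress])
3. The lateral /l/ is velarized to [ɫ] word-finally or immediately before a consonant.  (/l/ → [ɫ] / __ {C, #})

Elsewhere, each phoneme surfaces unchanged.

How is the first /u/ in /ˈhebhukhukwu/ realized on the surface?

/u/ (between /h/ and /k/): in an unstressed syllable, so rule 2 applies → [ə].

[ə]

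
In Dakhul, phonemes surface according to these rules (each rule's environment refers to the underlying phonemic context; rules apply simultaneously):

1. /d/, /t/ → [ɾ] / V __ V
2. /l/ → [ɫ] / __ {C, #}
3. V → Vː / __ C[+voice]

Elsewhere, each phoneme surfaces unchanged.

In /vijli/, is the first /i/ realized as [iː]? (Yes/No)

Yes

Rule 3 applies to /i/ (between /v/ and /j/: before a voiced consonant) → [iː].
The actual realization is [iː], which matches [iː].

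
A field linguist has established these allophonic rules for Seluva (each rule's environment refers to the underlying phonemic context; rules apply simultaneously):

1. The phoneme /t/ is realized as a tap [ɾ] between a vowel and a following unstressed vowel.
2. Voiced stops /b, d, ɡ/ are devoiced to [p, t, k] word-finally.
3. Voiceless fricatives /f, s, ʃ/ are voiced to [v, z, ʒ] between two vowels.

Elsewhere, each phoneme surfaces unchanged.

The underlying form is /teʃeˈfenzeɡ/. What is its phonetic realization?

/t/ (word-initial) is in the target of rule 1 but the environment (between a vowel and a following unstressed vowel) is not met → [t].
/e/ (between /t/ and /ʃ/): no rule targets it → [e].
/ʃ/ meets the environment for rule 3 (between two vowels) → [ʒ].
/e/ (between /ʃ/ and /f/): no rule targets it → [e].
/f/ (between /e/ and /e/) occurs between two vowels → [v] by rule 3.
/e/ — not in any rule's target class → [e].
/n/ — not in any rule's target class → [n].
/z/ (between /n/ and /e/): no rule targets it → [z].
/e/ stays [e].
Rule 2 applies to /ɡ/ (word-final: word-finally) → [k].

[teʒeˈvenzek]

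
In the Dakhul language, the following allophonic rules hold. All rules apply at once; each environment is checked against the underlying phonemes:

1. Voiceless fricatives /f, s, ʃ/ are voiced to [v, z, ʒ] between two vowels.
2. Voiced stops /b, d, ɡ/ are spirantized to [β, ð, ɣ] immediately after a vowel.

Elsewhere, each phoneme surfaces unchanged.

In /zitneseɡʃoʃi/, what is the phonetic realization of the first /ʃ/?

[ʃ]

/ʃ/ (between /ɡ/ and /o/) is in the target of rule 1 but the environment (between two vowels) is not met → [ʃ].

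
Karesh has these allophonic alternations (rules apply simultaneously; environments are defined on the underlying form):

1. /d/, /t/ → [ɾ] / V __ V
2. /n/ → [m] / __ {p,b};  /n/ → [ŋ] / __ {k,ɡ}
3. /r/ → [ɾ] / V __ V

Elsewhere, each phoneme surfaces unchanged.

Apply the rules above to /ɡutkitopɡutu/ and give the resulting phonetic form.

/t/ — between /u/ and /k/; rule 1 does not apply here → [t].
Rule 1 applies to /t/ (between /i/ and /o/: between two vowels) → [ɾ].
/t/ (between /u/ and /u/): between two vowels, so rule 1 applies → [ɾ].

[ɡutkiɾopɡuɾu]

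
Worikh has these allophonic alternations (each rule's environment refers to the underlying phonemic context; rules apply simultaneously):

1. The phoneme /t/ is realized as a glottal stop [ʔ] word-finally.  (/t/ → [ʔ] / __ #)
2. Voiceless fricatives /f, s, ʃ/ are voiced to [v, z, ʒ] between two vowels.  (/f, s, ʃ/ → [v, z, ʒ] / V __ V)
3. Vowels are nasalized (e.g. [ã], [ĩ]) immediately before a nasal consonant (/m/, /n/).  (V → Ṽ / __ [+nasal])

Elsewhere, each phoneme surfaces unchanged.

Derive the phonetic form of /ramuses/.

[rãmuzes]

/r/ (word-initial): no rule targets it → [r].
/a/ (between /r/ and /m/) occurs before a nasal consonant → [ã] by rule 3.
/m/ — not in any rule's target class → [m].
/u/ — between /m/ and /s/; rule 3 does not apply here → [u].
/s/ — between /u/ and /e/, between two vowels — surfaces as [z] (rule 2).
/e/ (between /s/ and /s/) is in the target of rule 3 but the environment (before a nasal consonant) is not met → [e].
/s/ (word-final) is in the target of rule 2 but the environment (between two vowels) is not met → [s].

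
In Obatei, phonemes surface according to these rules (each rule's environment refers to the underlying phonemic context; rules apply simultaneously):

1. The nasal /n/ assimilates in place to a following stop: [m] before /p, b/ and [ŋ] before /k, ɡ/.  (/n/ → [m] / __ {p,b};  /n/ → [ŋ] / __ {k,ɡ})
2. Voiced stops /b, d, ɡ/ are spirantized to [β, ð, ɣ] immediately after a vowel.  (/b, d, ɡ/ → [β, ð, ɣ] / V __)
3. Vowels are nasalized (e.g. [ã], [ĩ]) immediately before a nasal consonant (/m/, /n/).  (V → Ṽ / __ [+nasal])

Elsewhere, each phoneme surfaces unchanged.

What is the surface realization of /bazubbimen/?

[bazuβbĩmẽn]

/b/ (word-initial) is in the target of rule 2 but the environment (immediately after a vowel) is not met → [b].
/a/ — between /b/ and /z/; rule 3 does not apply here → [a].
/z/ — not in any rule's target class → [z].
/u/ (between /z/ and /b/) fails the environment for rule 3, so it stays [u].
/b/ — between /u/ and /b/, immediately after a vowel — surfaces as [β] (rule 2).
/b/ (between /b/ and /i/) fails the environment for rule 2, so it stays [b].
/i/ meets the environment for rule 3 (before a nasal consonant) → [ĩ].
/m/ — not in any rule's target class → [m].
/e/ meets the environment for rule 3 (before a nasal consonant) → [ẽ].
/n/ (word-final) fails the environment for rule 1, so it stays [n].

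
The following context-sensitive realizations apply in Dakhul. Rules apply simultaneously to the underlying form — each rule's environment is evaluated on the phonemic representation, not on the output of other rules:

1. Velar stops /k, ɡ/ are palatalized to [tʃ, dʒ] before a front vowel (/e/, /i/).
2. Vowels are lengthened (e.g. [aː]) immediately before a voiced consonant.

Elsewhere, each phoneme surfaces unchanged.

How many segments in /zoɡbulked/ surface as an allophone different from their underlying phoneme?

Segments that undergo a rule: /o/ → [oː] (rule 2); /u/ → [uː] (rule 2); /k/ → [tʃ] (rule 1); /e/ → [eː] (rule 2).
All other segments surface unchanged.

4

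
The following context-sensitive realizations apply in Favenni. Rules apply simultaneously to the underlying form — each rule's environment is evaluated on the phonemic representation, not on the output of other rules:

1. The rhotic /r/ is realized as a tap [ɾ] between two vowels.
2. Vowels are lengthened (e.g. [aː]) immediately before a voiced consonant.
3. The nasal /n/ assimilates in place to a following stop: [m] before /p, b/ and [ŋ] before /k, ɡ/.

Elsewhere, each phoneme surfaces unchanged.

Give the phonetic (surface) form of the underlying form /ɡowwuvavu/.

[ɡoːwwuːvaːvu]

/ɡ/ (word-initial) is unaffected → [ɡ].
/o/ — between /ɡ/ and /w/, before a voiced consonant — surfaces as [oː] (rule 2).
/w/ stays [w].
/w/ (between /w/ and /u/): no rule targets it → [w].
/u/ meets the environment for rule 2 (before a voiced consonant) → [uː].
/v/ stays [v].
/a/ meets the environment for rule 2 (before a voiced consonant) → [aː].
/v/ stays [v].
/u/ (word-final) is in the target of rule 2 but the environment (before a voiced consonant) is not met → [u].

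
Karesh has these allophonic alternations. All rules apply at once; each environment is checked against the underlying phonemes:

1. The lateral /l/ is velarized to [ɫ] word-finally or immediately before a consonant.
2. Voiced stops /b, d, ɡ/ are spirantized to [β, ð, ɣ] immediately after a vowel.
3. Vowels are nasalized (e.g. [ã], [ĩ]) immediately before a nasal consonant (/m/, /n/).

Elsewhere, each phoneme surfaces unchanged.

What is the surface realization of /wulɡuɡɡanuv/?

/w/ (word-initial): no rule targets it → [w].
/u/ (between /w/ and /l/) is in the target of rule 3 but the environment (before a nasal consonant) is not met → [u].
/l/ (between /u/ and /ɡ/): word-finally or immediately before a consonant, so rule 1 applies → [ɫ].
/ɡ/ (between /l/ and /u/) is in the target of rule 2 but the environment (immediately after a vowel) is not met → [ɡ].
/u/ (between /ɡ/ and /ɡ/): rule 3 targets it, but not before a nasal consonant → unchanged [u].
Rule 2 applies to /ɡ/ (between /u/ and /ɡ/: immediately after a vowel) → [ɣ].
/ɡ/ (between /ɡ/ and /a/) fails the environment for rule 2, so it stays [ɡ].
/a/ (between /ɡ/ and /n/) occurs before a nasal consonant → [ã] by rule 3.
/n/ stays [n].
/u/ (between /n/ and /v/): rule 3 targets it, but not before a nasal consonant → unchanged [u].
/v/ — not in any rule's target class → [v].

[wuɫɡuɣɡãnuv]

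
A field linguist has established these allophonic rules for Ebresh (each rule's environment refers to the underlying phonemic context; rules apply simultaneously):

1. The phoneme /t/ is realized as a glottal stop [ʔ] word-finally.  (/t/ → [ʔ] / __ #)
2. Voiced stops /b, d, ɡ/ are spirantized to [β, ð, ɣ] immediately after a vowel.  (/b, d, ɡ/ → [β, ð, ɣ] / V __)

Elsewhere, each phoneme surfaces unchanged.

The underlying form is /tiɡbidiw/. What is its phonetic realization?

/t/ — word-initial; rule 1 does not apply here → [t].
/i/ — not in any rule's target class → [i].
/ɡ/ (between /i/ and /b/): immediately after a vowel, so rule 2 applies → [ɣ].
/b/ — between /ɡ/ and /i/; rule 2 does not apply here → [b].
/i/ (between /b/ and /d/) is unaffected → [i].
/d/ meets the environment for rule 2 (immediately after a vowel) → [ð].
/i/ (between /d/ and /w/): no rule targets it → [i].
/w/ (word-final) is unaffected → [w].

[tiɣbiðiw]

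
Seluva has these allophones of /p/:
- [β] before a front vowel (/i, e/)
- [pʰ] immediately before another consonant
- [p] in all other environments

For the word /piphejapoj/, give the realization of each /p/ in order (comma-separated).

Occurrence 1 (position 1): before a front vowel (/i, e/) → [β].
Occurrence 2 (position 3): immediately before another consonant → [pʰ].
Occurrence 3 (position 8): no conditioning environment matches → elsewhere allophone [p].

[β], [pʰ], [p]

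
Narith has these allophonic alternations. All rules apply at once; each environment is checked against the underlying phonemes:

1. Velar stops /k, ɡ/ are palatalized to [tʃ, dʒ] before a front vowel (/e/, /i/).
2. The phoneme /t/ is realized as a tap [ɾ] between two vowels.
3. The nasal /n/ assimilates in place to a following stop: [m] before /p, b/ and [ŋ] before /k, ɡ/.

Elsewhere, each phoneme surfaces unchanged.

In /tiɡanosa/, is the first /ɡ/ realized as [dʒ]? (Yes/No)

No

/ɡ/ (between /i/ and /a/): rule 1 targets it, but not before a front vowel → unchanged [ɡ].
The actual realization is [ɡ], not [dʒ].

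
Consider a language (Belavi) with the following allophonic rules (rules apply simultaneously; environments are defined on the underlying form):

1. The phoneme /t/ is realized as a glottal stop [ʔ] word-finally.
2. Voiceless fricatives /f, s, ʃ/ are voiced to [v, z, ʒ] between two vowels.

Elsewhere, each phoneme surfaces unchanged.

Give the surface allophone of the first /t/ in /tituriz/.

[t]

/t/ (word-initial) fails the environment for rule 1, so it stays [t].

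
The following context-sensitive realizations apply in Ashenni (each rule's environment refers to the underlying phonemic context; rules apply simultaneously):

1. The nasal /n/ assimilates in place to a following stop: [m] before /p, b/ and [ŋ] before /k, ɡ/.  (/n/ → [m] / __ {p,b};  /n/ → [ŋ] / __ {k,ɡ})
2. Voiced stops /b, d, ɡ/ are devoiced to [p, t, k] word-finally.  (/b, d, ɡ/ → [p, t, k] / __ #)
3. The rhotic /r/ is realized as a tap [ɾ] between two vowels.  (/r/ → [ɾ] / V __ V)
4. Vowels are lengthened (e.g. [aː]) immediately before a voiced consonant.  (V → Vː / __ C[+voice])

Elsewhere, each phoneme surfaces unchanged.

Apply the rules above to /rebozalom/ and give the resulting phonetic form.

[reːboːzaːloːm]

/r/ — word-initial; rule 3 does not apply here → [r].
/e/ (between /r/ and /b/): before a voiced consonant, so rule 4 applies → [eː].
/b/ (between /e/ and /o/): rule 2 targets it, but not word-finally → unchanged [b].
/o/ meets the environment for rule 4 (before a voiced consonant) → [oː].
/z/ stays [z].
/a/ (between /z/ and /l/) occurs before a voiced consonant → [aː] by rule 4.
/l/ — not in any rule's target class → [l].
/o/ meets the environment for rule 4 (before a voiced consonant) → [oː].
/m/ stays [m].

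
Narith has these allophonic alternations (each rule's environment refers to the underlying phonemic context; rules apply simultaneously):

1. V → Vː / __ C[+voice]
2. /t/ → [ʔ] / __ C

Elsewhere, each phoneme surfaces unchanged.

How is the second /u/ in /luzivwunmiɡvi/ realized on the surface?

[uː]

/u/ (between /w/ and /n/): before a voiced consonant, so rule 1 applies → [uː].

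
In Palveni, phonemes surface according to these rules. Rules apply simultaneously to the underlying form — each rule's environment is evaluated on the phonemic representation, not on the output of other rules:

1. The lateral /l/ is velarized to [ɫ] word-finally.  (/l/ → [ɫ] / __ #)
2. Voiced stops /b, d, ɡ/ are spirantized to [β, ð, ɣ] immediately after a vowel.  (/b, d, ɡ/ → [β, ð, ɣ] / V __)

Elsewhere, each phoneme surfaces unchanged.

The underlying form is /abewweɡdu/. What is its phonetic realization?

/a/ (word-initial): no rule targets it → [a].
/b/ (between /a/ and /e/): immediately after a vowel, so rule 2 applies → [β].
/e/ (between /b/ and /w/): no rule targets it → [e].
/w/ (between /e/ and /w/) is unaffected → [w].
/w/ — not in any rule's target class → [w].
/e/ (between /w/ and /ɡ/): no rule targets it → [e].
/ɡ/ (between /e/ and /d/) occurs immediately after a vowel → [ɣ] by rule 2.
/d/ — between /ɡ/ and /u/; rule 2 does not apply here → [d].
/u/ (word-final): no rule targets it → [u].

[aβewweɣdu]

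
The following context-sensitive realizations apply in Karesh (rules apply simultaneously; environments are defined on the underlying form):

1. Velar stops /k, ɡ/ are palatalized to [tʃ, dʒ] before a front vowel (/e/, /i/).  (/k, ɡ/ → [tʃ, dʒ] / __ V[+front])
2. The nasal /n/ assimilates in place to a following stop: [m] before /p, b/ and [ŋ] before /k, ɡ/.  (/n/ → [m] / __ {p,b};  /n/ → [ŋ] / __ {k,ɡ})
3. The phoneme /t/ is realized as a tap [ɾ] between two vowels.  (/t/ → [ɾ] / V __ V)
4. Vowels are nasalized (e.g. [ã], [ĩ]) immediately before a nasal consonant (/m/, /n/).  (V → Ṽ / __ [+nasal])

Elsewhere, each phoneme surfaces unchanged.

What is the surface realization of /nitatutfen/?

/n/ (word-initial) fails the environment for rule 2, so it stays [n].
/i/ (between /n/ and /t/) is in the target of rule 4 but the environment (before a nasal consonant) is not met → [i].
/t/ meets the environment for rule 3 (between two vowels) → [ɾ].
/a/ (between /t/ and /t/) is in the target of rule 4 but the environment (before a nasal consonant) is not met → [a].
/t/ (between /a/ and /u/) occurs between two vowels → [ɾ] by rule 3.
/u/ (between /t/ and /t/): rule 4 targets it, but not before a nasal consonant → unchanged [u].
/t/ (between /u/ and /f/): rule 3 targets it, but not between two vowels → unchanged [t].
/e/ (between /f/ and /n/): before a nasal consonant, so rule 4 applies → [ẽ].
/n/ — word-final; rule 2 does not apply here → [n].

[niɾaɾutfẽn]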